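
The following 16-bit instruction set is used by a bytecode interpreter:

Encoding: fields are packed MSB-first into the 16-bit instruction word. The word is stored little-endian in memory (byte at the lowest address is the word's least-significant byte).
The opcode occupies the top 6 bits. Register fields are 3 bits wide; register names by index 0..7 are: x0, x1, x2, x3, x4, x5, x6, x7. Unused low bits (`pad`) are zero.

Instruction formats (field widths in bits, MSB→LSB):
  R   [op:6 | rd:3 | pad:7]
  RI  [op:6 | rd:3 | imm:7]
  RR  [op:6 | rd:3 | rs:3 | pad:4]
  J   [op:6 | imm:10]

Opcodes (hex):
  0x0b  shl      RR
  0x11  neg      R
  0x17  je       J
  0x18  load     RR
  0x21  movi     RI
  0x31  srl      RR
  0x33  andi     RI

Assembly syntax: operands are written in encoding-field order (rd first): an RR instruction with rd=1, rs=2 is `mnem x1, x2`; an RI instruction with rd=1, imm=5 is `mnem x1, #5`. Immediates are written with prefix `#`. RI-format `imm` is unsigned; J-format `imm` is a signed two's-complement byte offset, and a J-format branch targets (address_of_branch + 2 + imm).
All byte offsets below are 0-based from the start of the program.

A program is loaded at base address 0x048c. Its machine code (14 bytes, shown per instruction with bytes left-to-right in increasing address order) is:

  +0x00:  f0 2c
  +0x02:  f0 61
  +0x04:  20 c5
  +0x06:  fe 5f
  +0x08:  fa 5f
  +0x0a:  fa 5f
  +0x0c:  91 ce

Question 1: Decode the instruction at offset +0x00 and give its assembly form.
off 0x00: read f0 2c as little → 0x2cf0
  op=0x2cf0>>10=0xb ⇒ shl (RR)
  rd@[9:7]=0x1 ⇒ x1
  rs@[6:4]=0x7 ⇒ x7

shl x1, x7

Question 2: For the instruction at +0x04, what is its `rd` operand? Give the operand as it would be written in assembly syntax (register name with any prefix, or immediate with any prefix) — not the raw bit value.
+0x04: 20 c5 ⇒ word 0xc520 (little)
  opcode bits[15:10]=0x31: srl/RR
  [9:7] rd=2 = x2
  [6:4] rs=2 = x2

x2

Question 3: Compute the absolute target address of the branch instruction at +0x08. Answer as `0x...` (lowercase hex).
0x0490

off 0x08: read fa 5f as little → 0x5ffa
  top 6b → 0x17 → je [J]
  [9:0] imm=1018 (s10→-6) = #-6
  target = base 0x048c + off 0x08 + 2 + imm -6 = 0x0490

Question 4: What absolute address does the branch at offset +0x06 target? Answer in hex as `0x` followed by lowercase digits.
0x0492

@+06  little-endian(fe 5f) = 0x5ffe
  top 6b → 0x17 → je [J]
  imm@[9:0]=0x3fe (s10→-2) ⇒ #-2
  target = base 0x048c + off 0x06 + 2 + imm -2 = 0x0492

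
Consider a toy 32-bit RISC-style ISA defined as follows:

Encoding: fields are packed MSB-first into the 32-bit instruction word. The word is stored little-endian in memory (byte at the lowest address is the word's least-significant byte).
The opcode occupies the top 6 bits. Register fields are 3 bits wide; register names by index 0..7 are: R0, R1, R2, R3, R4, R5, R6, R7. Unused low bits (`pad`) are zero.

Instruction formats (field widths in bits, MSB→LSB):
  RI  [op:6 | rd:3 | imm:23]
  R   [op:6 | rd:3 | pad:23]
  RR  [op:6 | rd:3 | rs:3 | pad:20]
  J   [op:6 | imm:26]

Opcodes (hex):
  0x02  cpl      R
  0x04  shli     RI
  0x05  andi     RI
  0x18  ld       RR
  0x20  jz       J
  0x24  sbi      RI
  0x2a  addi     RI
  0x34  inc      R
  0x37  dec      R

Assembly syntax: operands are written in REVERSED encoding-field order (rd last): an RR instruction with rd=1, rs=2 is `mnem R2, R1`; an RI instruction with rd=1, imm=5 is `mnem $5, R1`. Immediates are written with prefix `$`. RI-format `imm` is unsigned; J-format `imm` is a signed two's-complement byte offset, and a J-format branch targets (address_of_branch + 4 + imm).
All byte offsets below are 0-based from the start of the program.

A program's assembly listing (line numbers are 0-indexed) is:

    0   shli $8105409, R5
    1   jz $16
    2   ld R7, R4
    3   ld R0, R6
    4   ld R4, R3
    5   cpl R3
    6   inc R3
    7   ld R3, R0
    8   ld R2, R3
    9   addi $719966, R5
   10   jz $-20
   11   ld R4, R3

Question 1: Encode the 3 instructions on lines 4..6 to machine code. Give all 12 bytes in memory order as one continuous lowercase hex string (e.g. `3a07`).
L4: ld op=0x18:6|rd=3:3|rs=4:3|pad=0:20 ⇒ 0x61c00000 ⇒ little 00 00 c0 61
L5: cpl op=0x2:6|rd=3:3|pad=0:23 ⇒ 0x09800000 ⇒ little 00 00 80 09
L6: inc op=0x34:6|rd=3:3|pad=0:23 ⇒ 0xd1800000 ⇒ little 00 00 80 d1

0000c06100008009000080d1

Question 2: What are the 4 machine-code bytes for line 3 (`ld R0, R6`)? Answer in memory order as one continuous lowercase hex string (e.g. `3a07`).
line 3 (ld): pack op=0x18:6|rd=6:3|rs=0:3|pad=0:20 = 0x63000000; little→ 00 00 00 63

00000063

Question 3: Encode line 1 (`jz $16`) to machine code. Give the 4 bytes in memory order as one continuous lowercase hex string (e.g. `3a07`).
10000080

line 1 (jz): pack op=0x20:6|imm=16:26 = 0x80000010; little→ 10 00 00 80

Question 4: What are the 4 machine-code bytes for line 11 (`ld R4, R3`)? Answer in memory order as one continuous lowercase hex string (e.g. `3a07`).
0000c061

L11: ld op=0x18:6|rd=3:3|rs=4:3|pad=0:20 ⇒ 0x61c00000 ⇒ little 00 00 c0 61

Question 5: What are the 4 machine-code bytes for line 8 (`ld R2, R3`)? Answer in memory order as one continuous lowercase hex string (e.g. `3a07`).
0000a061

8. ld fields op=0x18:6|rd=3:3|rs=2:3|pad=0:20 → word 61a00000h → 00 00 a0 61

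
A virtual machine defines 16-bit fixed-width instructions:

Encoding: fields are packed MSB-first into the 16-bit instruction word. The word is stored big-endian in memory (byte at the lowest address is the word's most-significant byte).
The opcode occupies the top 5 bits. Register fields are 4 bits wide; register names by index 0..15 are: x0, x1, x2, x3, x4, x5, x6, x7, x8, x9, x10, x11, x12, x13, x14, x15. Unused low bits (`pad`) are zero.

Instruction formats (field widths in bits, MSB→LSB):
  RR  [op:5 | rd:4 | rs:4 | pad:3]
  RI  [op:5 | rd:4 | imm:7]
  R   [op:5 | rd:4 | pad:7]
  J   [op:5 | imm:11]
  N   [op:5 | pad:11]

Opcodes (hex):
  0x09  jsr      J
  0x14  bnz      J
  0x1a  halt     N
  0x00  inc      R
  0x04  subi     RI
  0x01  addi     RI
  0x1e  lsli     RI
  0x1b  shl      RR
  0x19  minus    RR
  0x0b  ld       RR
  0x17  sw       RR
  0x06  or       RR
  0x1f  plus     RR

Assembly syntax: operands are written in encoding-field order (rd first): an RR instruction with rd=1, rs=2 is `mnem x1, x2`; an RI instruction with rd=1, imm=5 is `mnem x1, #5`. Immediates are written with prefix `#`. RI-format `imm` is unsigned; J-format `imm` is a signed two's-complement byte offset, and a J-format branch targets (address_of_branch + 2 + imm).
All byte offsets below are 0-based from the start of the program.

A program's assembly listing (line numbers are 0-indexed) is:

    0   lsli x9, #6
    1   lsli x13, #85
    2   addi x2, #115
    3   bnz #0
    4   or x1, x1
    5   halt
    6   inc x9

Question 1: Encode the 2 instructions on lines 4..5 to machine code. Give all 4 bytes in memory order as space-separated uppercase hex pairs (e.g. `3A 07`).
30 88 D0 00

L4: or op=0x6:5|rd=1:4|rs=1:4|pad=0:3 ⇒ 0x3088 ⇒ big 30 88
L5: halt op=0x1a:5|pad=0:11 ⇒ 0xd000 ⇒ big d0 00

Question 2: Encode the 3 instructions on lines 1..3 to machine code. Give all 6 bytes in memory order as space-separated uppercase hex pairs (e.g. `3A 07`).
F6 D5 09 73 A0 00

L1: lsli op=0x1e:5|rd=13:4|imm=85:7 ⇒ 0xf6d5 ⇒ big f6 d5
L2: addi op=0x1:5|rd=2:4|imm=115:7 ⇒ 0x0973 ⇒ big 09 73
L3: bnz op=0x14:5|imm=0:11 ⇒ 0xa000 ⇒ big a0 00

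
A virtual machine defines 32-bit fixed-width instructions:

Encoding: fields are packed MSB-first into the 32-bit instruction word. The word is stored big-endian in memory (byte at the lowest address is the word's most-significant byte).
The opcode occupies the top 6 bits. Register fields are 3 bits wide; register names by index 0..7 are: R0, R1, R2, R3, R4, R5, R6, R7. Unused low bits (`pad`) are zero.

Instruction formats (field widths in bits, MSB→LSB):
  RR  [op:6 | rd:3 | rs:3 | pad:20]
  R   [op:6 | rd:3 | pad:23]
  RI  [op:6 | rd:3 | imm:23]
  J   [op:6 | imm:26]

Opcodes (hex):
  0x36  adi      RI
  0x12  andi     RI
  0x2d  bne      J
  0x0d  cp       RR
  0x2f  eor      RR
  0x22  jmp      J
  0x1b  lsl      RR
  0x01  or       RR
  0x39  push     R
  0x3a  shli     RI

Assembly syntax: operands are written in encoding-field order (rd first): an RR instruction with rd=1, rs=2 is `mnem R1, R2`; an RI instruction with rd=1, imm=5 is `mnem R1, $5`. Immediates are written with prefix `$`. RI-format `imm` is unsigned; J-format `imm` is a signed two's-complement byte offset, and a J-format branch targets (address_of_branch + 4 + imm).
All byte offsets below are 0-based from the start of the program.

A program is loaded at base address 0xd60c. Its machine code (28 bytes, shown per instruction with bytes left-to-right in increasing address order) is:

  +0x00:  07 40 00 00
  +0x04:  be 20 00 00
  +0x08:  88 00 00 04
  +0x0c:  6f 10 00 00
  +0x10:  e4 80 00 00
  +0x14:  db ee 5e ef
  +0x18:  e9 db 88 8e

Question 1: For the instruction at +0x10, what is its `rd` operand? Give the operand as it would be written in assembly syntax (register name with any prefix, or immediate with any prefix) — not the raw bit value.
R1

+0x10: e4 80 00 00 ⇒ word 0xe4800000 (big)
  op=0xe4800000>>26=0x39 ⇒ push (R)
  [25:23] rd=1 = R1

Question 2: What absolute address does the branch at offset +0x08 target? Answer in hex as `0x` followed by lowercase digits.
+0x08: 88 00 00 04 ⇒ word 0x88000004 (big)
  opcode bits[31:26]=0x22: jmp/J
  [25:0] imm=4 = $4
  target = base 0xd60c + off 0x08 + 4 + imm 4 = 0xd61c

0xd61c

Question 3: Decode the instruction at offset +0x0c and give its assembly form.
lsl R6, R1

@+0c  big-endian(6f 10 00 00) = 0x6f100000
  top 6b → 0x1b → lsl [RR]
  [25:23] rd=6 = R6
  [22:20] rs=1 = R1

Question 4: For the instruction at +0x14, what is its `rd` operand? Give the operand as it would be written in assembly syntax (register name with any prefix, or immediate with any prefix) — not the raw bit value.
R7

[14] db ee 5e ef → 0xdbee5eef
  opcode bits[31:26]=0x36: adi/RI
  [25:23] rd=7 = R7
  [22:0] imm=7233263 = $7233263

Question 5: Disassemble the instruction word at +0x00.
+0x00: 07 40 00 00 ⇒ word 0x07400000 (big)
  opcode bits[31:26]=0x1: or/RR
  rd: (w>>23)&0x7=0x6 → R6
  rs: (w>>20)&0x7=0x4 → R4

or R6, R4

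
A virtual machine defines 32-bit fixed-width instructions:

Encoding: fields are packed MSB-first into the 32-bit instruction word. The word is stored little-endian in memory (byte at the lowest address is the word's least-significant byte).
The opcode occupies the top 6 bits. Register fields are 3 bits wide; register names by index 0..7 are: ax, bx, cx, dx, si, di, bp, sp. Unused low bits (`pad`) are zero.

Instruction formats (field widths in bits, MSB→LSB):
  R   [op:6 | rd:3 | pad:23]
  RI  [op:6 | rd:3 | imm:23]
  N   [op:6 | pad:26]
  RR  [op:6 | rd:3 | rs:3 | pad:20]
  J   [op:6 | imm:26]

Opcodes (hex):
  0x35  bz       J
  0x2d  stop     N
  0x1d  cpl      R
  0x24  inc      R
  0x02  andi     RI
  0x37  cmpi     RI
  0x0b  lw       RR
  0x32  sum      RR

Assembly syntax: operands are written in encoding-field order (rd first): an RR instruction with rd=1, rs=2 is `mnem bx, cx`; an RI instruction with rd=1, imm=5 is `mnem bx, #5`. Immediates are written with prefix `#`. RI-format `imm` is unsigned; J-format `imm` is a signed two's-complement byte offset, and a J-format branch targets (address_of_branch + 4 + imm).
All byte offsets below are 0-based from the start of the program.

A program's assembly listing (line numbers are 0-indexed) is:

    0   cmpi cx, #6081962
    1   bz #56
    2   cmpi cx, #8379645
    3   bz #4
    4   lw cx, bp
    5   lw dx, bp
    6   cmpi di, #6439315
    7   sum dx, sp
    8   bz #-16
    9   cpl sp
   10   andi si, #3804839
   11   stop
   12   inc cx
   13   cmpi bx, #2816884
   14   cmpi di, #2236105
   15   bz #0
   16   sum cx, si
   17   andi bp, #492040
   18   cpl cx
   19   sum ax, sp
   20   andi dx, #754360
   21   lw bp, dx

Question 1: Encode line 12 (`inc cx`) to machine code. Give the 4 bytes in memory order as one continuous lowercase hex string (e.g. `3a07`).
12. inc fields op=0x24:6|rd=2:3|pad=0:23 → word 91000000h → 00 00 00 91

00000091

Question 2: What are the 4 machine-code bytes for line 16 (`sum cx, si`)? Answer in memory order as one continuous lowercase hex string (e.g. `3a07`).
16. sum fields op=0x32:6|rd=2:3|rs=4:3|pad=0:20 → word c9400000h → 00 00 40 c9

000040c9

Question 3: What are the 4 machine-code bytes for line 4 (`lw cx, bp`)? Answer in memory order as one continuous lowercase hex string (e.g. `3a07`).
0000602d

L4: lw op=0xb:6|rd=2:3|rs=6:3|pad=0:20 ⇒ 0x2d600000 ⇒ little 00 00 60 2d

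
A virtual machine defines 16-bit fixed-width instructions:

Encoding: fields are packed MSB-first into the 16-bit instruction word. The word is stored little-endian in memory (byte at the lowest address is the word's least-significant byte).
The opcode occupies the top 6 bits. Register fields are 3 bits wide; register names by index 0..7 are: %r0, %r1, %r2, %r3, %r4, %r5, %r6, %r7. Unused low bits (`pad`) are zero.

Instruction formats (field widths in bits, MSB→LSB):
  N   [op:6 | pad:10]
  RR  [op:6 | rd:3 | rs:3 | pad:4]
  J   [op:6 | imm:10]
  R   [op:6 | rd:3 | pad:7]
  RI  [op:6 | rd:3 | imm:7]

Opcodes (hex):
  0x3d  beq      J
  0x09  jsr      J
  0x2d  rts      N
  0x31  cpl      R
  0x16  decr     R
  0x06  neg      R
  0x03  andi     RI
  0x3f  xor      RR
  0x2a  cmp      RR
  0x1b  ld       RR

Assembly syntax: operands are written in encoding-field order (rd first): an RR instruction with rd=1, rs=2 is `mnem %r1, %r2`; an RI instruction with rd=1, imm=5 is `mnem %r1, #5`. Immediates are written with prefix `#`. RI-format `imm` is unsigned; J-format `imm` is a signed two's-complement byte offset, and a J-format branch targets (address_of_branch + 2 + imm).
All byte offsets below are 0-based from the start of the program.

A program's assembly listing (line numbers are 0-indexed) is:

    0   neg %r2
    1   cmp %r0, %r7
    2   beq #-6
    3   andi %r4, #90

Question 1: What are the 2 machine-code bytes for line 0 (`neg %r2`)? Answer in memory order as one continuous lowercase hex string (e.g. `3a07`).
line 0 (neg): pack op=0x6:6|rd=2:3|pad=0:7 = 0x1900; little→ 00 19

0019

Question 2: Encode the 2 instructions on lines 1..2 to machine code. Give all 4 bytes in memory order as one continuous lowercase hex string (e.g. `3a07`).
70a8faf7

L1: cmp op=0x2a:6|rd=0:3|rs=7:3|pad=0:4 ⇒ 0xa870 ⇒ little 70 a8
L2: beq op=0x3d:6|imm=-6:10 ⇒ 0xf7fa ⇒ little fa f7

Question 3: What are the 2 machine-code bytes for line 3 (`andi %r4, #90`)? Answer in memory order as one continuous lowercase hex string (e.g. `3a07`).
line 3 (andi): pack op=0x3:6|rd=4:3|imm=90:7 = 0x0e5a; little→ 5a 0e

5a0e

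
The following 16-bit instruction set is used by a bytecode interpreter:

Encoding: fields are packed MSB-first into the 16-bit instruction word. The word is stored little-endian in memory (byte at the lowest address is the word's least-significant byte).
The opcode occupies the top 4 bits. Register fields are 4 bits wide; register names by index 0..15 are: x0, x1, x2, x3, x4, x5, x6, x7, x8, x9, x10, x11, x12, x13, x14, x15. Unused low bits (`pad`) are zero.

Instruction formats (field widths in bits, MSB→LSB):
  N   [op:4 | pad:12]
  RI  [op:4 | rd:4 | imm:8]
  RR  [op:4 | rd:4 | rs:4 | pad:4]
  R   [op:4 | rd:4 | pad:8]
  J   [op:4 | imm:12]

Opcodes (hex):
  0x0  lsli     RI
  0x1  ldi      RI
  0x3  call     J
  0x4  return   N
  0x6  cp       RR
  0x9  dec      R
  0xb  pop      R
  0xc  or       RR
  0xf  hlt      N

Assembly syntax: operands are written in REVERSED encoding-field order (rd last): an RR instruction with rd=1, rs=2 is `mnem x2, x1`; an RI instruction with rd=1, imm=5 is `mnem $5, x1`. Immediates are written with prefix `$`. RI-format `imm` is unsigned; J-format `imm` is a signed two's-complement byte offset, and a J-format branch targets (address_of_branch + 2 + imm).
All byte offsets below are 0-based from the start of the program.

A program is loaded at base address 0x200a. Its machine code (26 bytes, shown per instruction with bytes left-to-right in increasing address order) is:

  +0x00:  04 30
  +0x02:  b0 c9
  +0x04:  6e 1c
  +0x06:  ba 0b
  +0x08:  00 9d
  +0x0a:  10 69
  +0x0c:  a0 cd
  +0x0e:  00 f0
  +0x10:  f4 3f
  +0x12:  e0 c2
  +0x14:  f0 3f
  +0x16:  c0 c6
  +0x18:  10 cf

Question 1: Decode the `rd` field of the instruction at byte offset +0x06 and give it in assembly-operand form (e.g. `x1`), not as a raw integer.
+0x06: ba 0b ⇒ word 0x0bba (little)
  top 4b → 0x0 → lsli [RI]
  rd@[11:8]=0xb ⇒ x11
  imm@[7:0]=0xba ⇒ $186

x11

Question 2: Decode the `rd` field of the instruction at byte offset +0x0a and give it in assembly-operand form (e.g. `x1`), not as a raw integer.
x9

off 0x0a: read 10 69 as little → 0x6910
  op=0x6910>>12=0x6 ⇒ cp (RR)
  [11:8] rd=9 = x9
  [7:4] rs=1 = x1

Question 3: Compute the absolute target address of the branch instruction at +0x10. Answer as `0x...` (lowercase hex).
0x2010

[10] f4 3f → 0x3ff4
  op=0x3ff4>>12=0x3 ⇒ call (J)
  [11:0] imm=4084 (s12→-12) = $-12
  target = base 0x200a + off 0x10 + 2 + imm -12 = 0x2010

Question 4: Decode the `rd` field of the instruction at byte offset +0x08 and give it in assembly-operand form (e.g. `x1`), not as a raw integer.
x13

[08] 00 9d → 0x9d00
  top 4b → 0x9 → dec [R]
  [11:8] rd=13 = x13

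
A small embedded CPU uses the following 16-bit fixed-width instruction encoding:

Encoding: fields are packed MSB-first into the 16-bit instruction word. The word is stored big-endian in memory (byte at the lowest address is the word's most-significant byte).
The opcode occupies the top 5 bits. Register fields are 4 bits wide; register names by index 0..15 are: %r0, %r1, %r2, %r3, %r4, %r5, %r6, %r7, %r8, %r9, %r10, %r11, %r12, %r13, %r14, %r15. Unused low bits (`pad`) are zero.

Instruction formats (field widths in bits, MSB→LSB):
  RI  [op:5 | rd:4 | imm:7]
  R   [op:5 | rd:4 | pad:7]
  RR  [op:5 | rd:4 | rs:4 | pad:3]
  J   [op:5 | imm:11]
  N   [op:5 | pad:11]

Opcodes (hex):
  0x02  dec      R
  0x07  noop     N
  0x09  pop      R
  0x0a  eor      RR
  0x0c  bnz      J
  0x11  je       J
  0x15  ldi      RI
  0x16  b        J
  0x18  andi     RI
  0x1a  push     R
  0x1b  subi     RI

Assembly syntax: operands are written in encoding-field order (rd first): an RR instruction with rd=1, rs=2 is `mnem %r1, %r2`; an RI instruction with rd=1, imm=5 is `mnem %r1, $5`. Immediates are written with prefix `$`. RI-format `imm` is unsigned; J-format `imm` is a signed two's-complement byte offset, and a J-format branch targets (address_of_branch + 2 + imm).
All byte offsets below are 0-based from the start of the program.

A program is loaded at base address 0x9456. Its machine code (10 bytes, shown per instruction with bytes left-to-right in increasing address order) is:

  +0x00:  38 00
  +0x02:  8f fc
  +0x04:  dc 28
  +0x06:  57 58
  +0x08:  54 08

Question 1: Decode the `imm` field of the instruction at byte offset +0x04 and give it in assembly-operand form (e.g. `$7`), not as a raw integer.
$40

off 0x04: read dc 28 as big → 0xdc28
  top 5b → 0x1b → subi [RI]
  [10:7] rd=8 = %r8
  [6:0] imm=40 = $40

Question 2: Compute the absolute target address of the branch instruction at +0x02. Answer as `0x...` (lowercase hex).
[02] 8f fc → 0x8ffc
  opcode bits[15:11]=0x11: je/J
  imm@[10:0]=0x7fc (s11→-4) ⇒ $-4
  target = base 0x9456 + off 0x02 + 2 + imm -4 = 0x9456

0x9456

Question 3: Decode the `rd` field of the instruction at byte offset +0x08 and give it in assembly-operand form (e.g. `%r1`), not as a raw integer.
%r8

@+08  big-endian(54 08) = 0x5408
  top 5b → 0xa → eor [RR]
  [10:7] rd=8 = %r8
  [6:3] rs=1 = %r1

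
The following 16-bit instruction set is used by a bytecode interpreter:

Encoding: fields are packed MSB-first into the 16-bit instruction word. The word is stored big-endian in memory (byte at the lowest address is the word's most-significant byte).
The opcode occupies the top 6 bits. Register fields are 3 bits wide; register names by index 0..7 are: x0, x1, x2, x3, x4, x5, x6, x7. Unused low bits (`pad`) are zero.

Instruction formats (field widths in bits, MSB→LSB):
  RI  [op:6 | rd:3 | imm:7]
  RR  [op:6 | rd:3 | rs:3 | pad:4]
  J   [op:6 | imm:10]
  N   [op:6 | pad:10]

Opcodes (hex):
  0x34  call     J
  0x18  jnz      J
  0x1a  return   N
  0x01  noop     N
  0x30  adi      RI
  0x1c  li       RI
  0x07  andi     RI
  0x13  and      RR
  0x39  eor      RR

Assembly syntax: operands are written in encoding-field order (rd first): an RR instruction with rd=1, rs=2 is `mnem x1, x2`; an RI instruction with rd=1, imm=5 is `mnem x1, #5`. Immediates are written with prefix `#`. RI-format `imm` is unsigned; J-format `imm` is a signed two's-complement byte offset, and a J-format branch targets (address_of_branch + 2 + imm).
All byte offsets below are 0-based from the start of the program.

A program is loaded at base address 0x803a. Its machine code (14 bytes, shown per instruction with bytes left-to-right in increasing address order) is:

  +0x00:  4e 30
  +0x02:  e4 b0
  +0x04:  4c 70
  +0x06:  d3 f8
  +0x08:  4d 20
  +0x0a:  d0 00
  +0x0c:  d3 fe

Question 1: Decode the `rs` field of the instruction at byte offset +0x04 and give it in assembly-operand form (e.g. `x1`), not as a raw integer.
x7

+0x04: 4c 70 ⇒ word 0x4c70 (big)
  opcode bits[15:10]=0x13: and/RR
  rd@[9:7]=0x0 ⇒ x0
  rs@[6:4]=0x7 ⇒ x7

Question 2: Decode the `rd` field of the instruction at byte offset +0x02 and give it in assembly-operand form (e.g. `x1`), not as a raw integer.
x1

[02] e4 b0 → 0xe4b0
  opcode bits[15:10]=0x39: eor/RR
  rd@[9:7]=0x1 ⇒ x1
  rs@[6:4]=0x3 ⇒ x3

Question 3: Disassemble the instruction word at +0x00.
and x4, x3

[00] 4e 30 → 0x4e30
  top 6b → 0x13 → and [RR]
  [9:7] rd=4 = x4
  [6:4] rs=3 = x3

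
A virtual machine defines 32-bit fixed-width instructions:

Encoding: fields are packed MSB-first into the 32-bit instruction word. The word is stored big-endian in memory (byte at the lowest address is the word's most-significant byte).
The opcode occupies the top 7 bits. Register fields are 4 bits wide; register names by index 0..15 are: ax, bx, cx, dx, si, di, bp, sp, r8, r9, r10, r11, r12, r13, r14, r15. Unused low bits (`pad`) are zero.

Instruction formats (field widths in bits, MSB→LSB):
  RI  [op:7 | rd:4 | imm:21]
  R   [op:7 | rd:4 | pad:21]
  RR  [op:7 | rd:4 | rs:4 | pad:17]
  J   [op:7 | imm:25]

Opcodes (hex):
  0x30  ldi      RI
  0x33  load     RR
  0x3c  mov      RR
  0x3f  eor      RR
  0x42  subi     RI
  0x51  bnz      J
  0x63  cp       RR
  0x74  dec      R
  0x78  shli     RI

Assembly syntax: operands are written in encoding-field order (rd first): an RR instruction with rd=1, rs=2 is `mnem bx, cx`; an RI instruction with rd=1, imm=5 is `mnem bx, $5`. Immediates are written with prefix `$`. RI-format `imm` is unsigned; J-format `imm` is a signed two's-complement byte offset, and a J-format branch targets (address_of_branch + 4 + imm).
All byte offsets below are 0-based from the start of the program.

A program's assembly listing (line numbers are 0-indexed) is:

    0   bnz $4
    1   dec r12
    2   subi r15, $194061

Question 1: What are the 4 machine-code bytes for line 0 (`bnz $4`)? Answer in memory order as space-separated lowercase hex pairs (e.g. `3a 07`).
0. bnz fields op=0x51:7|imm=4:25 → word a2000004h → a2 00 00 04

a2 00 00 04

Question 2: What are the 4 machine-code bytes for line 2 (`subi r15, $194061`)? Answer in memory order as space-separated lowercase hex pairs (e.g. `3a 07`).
85 e2 f6 0d

L2: subi op=0x42:7|rd=15:4|imm=194061:21 ⇒ 0x85e2f60d ⇒ big 85 e2 f6 0d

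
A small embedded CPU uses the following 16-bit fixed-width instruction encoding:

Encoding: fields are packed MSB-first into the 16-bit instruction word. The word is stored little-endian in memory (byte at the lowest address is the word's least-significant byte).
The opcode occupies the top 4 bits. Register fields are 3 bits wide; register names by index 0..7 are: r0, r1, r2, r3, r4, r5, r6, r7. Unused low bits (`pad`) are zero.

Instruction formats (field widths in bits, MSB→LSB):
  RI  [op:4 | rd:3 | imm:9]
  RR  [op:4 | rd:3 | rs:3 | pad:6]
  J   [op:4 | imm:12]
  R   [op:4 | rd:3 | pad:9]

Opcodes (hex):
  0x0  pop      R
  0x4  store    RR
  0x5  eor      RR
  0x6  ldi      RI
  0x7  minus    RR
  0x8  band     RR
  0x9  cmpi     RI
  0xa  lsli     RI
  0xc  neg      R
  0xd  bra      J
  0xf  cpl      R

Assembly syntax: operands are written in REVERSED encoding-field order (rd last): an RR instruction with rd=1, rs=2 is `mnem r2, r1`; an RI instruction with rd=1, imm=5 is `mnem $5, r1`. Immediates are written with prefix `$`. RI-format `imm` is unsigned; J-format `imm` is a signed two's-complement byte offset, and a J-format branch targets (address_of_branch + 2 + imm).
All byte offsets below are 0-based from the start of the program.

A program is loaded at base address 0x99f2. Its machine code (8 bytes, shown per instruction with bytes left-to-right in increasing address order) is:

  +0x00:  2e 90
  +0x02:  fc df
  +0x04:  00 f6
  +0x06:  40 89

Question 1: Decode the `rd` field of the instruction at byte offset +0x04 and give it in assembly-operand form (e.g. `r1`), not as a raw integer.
r3

[04] 00 f6 → 0xf600
  opcode bits[15:12]=0xf: cpl/R
  rd: (w>>9)&0x7=0x3 → r3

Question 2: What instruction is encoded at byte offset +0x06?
band r5, r4

[06] 40 89 → 0x8940
  op=0x8940>>12=0x8 ⇒ band (RR)
  [11:9] rd=4 = r4
  [8:6] rs=5 = r5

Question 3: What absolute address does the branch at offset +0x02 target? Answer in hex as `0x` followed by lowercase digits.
+0x02: fc df ⇒ word 0xdffc (little)
  top 4b → 0xd → bra [J]
  imm@[11:0]=0xffc (s12→-4) ⇒ $-4
  target = base 0x99f2 + off 0x02 + 2 + imm -4 = 0x99f2

0x99f2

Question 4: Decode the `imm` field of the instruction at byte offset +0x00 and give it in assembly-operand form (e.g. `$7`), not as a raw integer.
off 0x00: read 2e 90 as little → 0x902e
  op=0x902e>>12=0x9 ⇒ cmpi (RI)
  [11:9] rd=0 = r0
  [8:0] imm=46 = $46

$46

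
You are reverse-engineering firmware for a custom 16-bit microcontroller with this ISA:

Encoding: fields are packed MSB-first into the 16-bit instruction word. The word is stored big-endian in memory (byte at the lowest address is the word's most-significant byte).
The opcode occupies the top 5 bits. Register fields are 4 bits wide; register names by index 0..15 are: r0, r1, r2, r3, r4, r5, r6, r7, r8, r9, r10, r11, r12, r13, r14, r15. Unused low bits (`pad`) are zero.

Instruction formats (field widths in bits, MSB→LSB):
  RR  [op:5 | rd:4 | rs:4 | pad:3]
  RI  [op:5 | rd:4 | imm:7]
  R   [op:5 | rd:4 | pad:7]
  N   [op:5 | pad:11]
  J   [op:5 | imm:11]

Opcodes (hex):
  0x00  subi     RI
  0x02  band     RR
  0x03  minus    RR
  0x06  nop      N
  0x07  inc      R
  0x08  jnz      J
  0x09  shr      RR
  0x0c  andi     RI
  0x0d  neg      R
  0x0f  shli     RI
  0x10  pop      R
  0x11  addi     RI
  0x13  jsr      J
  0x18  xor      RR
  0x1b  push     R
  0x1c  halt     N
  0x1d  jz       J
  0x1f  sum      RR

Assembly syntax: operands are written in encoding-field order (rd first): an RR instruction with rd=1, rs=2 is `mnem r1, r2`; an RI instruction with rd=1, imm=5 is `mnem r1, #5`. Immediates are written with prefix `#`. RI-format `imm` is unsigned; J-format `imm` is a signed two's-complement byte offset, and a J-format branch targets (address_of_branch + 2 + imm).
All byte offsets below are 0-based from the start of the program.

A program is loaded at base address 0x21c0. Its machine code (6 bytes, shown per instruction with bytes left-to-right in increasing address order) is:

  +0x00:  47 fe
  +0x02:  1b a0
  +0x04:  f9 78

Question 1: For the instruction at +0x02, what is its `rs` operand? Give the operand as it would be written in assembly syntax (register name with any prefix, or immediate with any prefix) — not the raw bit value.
+0x02: 1b a0 ⇒ word 0x1ba0 (big)
  op=0x1ba0>>11=0x3 ⇒ minus (RR)
  rd: (w>>7)&0xf=0x7 → r7
  rs: (w>>3)&0xf=0x4 → r4

r4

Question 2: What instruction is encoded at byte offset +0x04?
sum r2, r15

[04] f9 78 → 0xf978
  op=0xf978>>11=0x1f ⇒ sum (RR)
  rd@[10:7]=0x2 ⇒ r2
  rs@[6:3]=0xf ⇒ r15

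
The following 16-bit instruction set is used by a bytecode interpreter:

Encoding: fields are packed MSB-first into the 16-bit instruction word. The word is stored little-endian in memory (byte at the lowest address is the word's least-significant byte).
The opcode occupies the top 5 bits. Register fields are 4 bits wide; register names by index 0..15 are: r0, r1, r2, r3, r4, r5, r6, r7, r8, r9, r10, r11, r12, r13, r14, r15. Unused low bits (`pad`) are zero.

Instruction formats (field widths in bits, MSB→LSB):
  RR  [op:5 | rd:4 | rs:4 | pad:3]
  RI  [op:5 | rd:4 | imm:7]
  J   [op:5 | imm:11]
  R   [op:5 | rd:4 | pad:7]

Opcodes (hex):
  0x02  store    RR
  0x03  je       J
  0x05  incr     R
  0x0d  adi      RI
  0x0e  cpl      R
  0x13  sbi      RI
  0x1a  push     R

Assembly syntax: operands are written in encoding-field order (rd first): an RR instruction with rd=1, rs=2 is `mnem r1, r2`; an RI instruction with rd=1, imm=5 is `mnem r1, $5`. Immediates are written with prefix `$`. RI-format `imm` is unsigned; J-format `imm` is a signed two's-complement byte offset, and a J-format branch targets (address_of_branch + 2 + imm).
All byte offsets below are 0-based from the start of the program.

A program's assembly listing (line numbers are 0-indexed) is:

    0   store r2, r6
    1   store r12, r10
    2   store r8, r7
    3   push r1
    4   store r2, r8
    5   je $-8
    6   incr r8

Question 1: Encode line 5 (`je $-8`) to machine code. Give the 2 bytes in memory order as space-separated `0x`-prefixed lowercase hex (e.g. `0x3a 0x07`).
line 5 (je): pack op=0x3:5|imm=-8:11 = 0x1ff8; little→ f8 1f

0xf8 0x1f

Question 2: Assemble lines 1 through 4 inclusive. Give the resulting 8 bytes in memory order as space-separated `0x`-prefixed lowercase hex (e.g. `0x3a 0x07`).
1. store fields op=0x2:5|rd=12:4|rs=10:4|pad=0:3 → word 1650h → 50 16
2. store fields op=0x2:5|rd=8:4|rs=7:4|pad=0:3 → word 1438h → 38 14
3. push fields op=0x1a:5|rd=1:4|pad=0:7 → word d080h → 80 d0
4. store fields op=0x2:5|rd=2:4|rs=8:4|pad=0:3 → word 1140h → 40 11

0x50 0x16 0x38 0x14 0x80 0xd0 0x40 0x11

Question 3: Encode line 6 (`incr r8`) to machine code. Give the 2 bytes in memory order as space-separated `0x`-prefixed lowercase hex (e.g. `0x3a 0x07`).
L6: incr op=0x5:5|rd=8:4|pad=0:7 ⇒ 0x2c00 ⇒ little 00 2c

0x00 0x2c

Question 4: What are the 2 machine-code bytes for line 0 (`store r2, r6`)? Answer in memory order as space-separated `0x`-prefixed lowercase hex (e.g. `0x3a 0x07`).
L0: store op=0x2:5|rd=2:4|rs=6:4|pad=0:3 ⇒ 0x1130 ⇒ little 30 11

0x30 0x11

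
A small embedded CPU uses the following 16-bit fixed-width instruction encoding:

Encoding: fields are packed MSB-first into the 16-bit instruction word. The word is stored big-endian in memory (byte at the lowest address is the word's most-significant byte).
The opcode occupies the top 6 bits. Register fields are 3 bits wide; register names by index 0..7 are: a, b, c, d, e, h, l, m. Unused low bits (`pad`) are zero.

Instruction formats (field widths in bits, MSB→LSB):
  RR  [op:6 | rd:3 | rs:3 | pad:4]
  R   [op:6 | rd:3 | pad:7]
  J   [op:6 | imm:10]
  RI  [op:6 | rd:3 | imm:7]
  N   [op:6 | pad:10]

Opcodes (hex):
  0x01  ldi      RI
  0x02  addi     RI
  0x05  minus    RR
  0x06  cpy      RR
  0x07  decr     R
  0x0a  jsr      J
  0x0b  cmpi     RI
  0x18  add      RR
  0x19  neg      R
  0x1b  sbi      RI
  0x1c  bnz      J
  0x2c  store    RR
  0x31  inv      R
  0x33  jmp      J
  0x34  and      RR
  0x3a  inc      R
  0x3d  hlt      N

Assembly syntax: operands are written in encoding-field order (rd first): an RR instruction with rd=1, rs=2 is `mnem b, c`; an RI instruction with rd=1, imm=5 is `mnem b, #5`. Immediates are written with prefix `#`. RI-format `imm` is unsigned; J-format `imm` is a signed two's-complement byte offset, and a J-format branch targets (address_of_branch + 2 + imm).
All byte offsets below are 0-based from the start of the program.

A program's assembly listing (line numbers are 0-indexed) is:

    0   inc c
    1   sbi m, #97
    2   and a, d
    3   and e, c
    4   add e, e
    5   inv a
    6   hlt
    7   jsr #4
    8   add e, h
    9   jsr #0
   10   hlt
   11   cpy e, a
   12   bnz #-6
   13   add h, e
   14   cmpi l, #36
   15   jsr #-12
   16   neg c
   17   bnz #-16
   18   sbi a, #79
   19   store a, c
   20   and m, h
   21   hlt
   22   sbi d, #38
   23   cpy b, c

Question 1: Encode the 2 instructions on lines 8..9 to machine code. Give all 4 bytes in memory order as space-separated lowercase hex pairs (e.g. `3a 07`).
62 50 28 00

8. add fields op=0x18:6|rd=4:3|rs=5:3|pad=0:4 → word 6250h → 62 50
9. jsr fields op=0xa:6|imm=0:10 → word 2800h → 28 00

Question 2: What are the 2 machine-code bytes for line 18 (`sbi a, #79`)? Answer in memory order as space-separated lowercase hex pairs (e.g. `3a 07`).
6c 4f

line 18 (sbi): pack op=0x1b:6|rd=0:3|imm=79:7 = 0x6c4f; big→ 6c 4f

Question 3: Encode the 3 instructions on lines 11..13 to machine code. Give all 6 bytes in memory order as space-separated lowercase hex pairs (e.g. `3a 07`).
line 11 (cpy): pack op=0x6:6|rd=4:3|rs=0:3|pad=0:4 = 0x1a00; big→ 1a 00
line 12 (bnz): pack op=0x1c:6|imm=-6:10 = 0x73fa; big→ 73 fa
line 13 (add): pack op=0x18:6|rd=5:3|rs=4:3|pad=0:4 = 0x62c0; big→ 62 c0

1a 00 73 fa 62 c0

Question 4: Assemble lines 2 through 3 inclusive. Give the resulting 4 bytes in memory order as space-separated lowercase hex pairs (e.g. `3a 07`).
2. and fields op=0x34:6|rd=0:3|rs=3:3|pad=0:4 → word d030h → d0 30
3. and fields op=0x34:6|rd=4:3|rs=2:3|pad=0:4 → word d220h → d2 20

d0 30 d2 20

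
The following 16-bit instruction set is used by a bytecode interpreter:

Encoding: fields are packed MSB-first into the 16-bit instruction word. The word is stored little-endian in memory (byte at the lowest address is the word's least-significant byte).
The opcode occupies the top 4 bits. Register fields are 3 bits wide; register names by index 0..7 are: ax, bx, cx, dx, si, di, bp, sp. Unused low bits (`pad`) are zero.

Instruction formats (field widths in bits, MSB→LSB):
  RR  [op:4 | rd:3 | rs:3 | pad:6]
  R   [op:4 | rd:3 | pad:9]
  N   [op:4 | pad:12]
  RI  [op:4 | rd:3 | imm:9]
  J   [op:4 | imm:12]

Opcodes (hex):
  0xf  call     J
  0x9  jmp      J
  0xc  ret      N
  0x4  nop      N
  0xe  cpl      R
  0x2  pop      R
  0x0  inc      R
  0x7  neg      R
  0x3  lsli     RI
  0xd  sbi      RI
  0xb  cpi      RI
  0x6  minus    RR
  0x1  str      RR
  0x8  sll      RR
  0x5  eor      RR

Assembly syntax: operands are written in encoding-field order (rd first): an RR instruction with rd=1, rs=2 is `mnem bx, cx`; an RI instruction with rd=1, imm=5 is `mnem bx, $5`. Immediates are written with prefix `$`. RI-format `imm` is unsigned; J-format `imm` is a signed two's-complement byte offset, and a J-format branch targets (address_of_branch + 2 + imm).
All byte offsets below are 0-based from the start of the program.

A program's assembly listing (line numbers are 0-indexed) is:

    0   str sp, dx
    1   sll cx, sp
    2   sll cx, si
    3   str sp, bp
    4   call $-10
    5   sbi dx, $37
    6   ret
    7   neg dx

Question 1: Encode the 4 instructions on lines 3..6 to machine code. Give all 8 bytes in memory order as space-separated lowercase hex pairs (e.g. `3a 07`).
80 1f f6 ff 25 d6 00 c0

line 3 (str): pack op=0x1:4|rd=7:3|rs=6:3|pad=0:6 = 0x1f80; little→ 80 1f
line 4 (call): pack op=0xf:4|imm=-10:12 = 0xfff6; little→ f6 ff
line 5 (sbi): pack op=0xd:4|rd=3:3|imm=37:9 = 0xd625; little→ 25 d6
line 6 (ret): pack op=0xc:4|pad=0:12 = 0xc000; little→ 00 c0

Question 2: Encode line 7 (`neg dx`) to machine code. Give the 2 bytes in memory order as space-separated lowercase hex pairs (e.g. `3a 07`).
00 76

L7: neg op=0x7:4|rd=3:3|pad=0:9 ⇒ 0x7600 ⇒ little 00 76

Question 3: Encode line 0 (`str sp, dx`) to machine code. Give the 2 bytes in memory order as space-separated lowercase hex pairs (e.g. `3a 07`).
L0: str op=0x1:4|rd=7:3|rs=3:3|pad=0:6 ⇒ 0x1ec0 ⇒ little c0 1e

c0 1e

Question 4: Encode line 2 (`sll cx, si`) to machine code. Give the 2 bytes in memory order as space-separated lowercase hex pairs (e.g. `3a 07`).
00 85

2. sll fields op=0x8:4|rd=2:3|rs=4:3|pad=0:6 → word 8500h → 00 85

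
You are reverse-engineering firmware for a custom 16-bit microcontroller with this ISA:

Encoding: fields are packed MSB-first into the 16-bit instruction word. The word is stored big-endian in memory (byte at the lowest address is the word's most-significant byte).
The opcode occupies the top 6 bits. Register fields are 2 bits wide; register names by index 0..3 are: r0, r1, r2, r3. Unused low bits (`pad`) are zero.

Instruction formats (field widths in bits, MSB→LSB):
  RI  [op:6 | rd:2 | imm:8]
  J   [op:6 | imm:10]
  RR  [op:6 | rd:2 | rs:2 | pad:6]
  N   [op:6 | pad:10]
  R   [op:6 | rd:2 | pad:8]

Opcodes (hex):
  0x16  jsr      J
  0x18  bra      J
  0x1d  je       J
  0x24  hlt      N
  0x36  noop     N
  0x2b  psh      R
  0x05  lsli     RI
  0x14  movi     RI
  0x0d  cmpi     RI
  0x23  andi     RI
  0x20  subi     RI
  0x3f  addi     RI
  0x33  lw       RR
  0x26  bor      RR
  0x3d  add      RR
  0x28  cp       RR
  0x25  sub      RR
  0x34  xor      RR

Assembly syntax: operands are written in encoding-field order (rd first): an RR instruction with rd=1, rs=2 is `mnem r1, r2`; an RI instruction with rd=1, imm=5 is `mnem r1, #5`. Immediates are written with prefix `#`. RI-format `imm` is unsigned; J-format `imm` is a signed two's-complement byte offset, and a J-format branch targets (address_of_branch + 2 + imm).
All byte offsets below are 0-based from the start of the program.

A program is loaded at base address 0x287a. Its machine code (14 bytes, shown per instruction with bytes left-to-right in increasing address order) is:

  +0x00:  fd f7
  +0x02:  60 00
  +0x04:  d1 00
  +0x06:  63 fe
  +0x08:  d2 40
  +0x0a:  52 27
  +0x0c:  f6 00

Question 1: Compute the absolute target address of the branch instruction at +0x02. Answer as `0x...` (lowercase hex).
@+02  big-endian(60 00) = 0x6000
  top 6b → 0x18 → bra [J]
  imm@[9:0]=0x0 ⇒ #0
  target = base 0x287a + off 0x02 + 2 + imm 0 = 0x287e

0x287e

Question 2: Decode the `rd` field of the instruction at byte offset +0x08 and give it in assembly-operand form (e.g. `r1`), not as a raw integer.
off 0x08: read d2 40 as big → 0xd240
  top 6b → 0x34 → xor [RR]
  rd@[9:8]=0x2 ⇒ r2
  rs@[7:6]=0x1 ⇒ r1

r2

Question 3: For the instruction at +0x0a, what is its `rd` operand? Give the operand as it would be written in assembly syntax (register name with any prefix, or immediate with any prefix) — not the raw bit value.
+0x0a: 52 27 ⇒ word 0x5227 (big)
  top 6b → 0x14 → movi [RI]
  rd: (w>>8)&0x3=0x2 → r2
  imm: (w>>0)&0xff=0x27 → #39

r2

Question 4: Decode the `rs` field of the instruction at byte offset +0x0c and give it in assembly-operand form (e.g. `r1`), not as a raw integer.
r0

+0x0c: f6 00 ⇒ word 0xf600 (big)
  opcode bits[15:10]=0x3d: add/RR
  [9:8] rd=2 = r2
  [7:6] rs=0 = r0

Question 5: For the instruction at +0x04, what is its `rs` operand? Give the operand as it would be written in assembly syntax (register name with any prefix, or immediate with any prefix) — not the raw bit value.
r0

@+04  big-endian(d1 00) = 0xd100
  opcode bits[15:10]=0x34: xor/RR
  rd: (w>>8)&0x3=0x1 → r1
  rs: (w>>6)&0x3=0x0 → r0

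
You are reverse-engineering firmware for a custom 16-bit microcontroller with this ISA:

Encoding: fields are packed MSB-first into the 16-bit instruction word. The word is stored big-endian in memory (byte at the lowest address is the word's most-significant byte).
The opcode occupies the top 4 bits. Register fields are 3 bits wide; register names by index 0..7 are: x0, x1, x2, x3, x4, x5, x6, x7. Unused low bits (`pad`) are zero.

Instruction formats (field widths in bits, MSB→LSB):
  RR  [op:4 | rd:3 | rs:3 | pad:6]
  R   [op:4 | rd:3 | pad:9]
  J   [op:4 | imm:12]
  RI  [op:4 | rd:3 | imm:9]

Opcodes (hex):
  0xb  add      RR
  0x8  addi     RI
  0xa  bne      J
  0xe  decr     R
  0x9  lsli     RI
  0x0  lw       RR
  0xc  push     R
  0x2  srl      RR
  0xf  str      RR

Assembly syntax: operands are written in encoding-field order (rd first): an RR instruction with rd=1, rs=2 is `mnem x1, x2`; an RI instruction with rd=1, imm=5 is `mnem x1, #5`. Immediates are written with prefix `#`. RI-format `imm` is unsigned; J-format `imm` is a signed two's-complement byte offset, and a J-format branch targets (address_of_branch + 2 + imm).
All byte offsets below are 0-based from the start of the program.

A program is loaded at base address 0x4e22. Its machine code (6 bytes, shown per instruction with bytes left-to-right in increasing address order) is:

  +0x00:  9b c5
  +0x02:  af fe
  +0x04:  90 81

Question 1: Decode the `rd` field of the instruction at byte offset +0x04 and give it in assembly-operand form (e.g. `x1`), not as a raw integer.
@+04  big-endian(90 81) = 0x9081
  opcode bits[15:12]=0x9: lsli/RI
  [11:9] rd=0 = x0
  [8:0] imm=129 = #129

x0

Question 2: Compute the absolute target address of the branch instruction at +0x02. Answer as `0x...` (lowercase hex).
0x4e24

[02] af fe → 0xaffe
  opcode bits[15:12]=0xa: bne/J
  imm@[11:0]=0xffe (s12→-2) ⇒ #-2
  target = base 0x4e22 + off 0x02 + 2 + imm -2 = 0x4e24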